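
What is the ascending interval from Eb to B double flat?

diminished fifth

The letter names run E→B, a span of 4 letter steps, so the interval is some kind of fifth.
Eb to Bbb is 6 semitones. A perfect fifth is 7, so 6 makes it diminished.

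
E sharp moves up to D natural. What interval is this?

The letter names run E→D, a span of 6 letter steps, so the interval is some kind of seventh.
E# to D is 9 semitones. A major seventh is 11, so 9 makes it diminished.

diminished seventh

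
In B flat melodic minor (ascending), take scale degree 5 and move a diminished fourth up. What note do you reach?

Scale degree 5 of Bb melodic minor (ascending) is F.
A diminished fourth (4 semitones) above F lands on the letter B, giving Bbb.

Bbb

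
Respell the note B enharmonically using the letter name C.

Plain C sits 1 semitone above B, so on the letter C the same pitch needs a flat: Cb.

Cb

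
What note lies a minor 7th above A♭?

Gb

A seventh above A lands on the letter G.
A minor seventh spans 10 semitones, so Ab moves to pitch class 6. On the letter G that is Gb.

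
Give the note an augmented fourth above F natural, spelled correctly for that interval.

A fourth above F lands on the letter B.
An augmented fourth spans 6 semitones, so F moves to pitch class 11. On the letter B that is B.

B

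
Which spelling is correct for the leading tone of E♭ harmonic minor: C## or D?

Each scale degree takes a distinct letter name. Degree 7 of a scale on E must use the letter D.
D and C## are enharmonically the same pitch, but only D uses the letter D, so it is the correct spelling here.

D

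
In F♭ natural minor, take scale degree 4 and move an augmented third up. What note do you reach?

Scale degree 4 of Fb natural minor is Bbb.
An augmented third (5 semitones) above Bbb lands on the letter D, giving D.

D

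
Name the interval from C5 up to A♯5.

Counting letters C–D–E–F–G–A gives a sixth.
C→A# = 10 semitones, 1 wider than the major sixth (9), so augmented.

augmented sixth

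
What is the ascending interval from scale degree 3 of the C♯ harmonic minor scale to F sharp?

major second

Scale degree 3 of C# harmonic minor is E.
E up to F#: letters E→F make it a second; 2 semitones makes it major.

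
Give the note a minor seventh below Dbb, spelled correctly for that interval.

A seventh below D lands on the letter E.
A minor seventh spans 10 semitones, so Dbb moves to pitch class 2. On the letter E that is Ebb.

Ebb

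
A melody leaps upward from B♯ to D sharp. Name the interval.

The letter names run B→D, a span of 2 letter steps, so the interval is some kind of third.
B# to D# is 3 semitones. A major third is 4, so 3 makes it minor.

minor third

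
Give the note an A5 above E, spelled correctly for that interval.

B#

A fifth above E lands on the letter B.
An augmented fifth spans 8 semitones, so E moves to pitch class 0. On the letter B that is B#.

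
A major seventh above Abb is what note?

A seventh above A lands on the letter G.
A major seventh spans 11 semitones, so Abb moves to pitch class 6. On the letter G that is Gb.

Gb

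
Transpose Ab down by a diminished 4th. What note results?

A fourth below A lands on the letter E.
A diminished fourth spans 4 semitones, so Ab moves to pitch class 4. On the letter E that is E.

E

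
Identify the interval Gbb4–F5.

augmented seventh

Counting letters G–A–B–C–D–E–F gives a seventh.
Gbb→F = 12 semitones, 1 wider than the major seventh (11), so augmented.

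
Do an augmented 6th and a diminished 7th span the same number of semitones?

No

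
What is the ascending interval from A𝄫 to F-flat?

major sixth

Counting letters A–B–C–D–E–F gives a sixth.
Abb→Fb = 9 semitones, exactly the major sixth.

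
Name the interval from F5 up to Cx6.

The letter names run F→C, a span of 4 letter steps, so the interval is some kind of fifth.
F to C## is 9 semitones. A perfect fifth is 7, so 9 makes it doubly augmented.

doubly augmented fifth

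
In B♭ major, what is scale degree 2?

Degree 2 takes the letter 1 step above B, which is C.
In major, degree 2 sits 2 semitones above the tonic. Bb + 2 semitones is pitch class 0, spelled on C as C.

C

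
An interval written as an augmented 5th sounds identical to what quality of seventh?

An augmented fifth spans 8 semitones.
A seventh spanning 8 semitones is doubly diminished (the major seventh is 11).

doubly diminished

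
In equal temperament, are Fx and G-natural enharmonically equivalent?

Yes

F## is pitch class 7; G is pitch class 7.
All spellings map to pitch class 7, so they are enharmonically equivalent.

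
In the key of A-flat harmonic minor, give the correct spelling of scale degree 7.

G

The Ab harmonic minor scale runs Ab Bb Cb Db Eb Fb G.
Degree 7 is G.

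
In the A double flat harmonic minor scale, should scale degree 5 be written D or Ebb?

Ebb

Each scale degree takes a distinct letter name. Degree 5 of a scale on A must use the letter E.
Ebb and D are enharmonically the same pitch, but only Ebb uses the letter E, so it is the correct spelling here.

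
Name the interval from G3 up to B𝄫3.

The letter names run G→B, a span of 2 letter steps, so the interval is some kind of third.
G to Bbb is 2 semitones. A major third is 4, so 2 makes it diminished.

diminished third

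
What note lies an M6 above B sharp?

B up a major sixth is G#, so the target letter is G.
From B#, a major sixth is 9 semitones up: G##.

G##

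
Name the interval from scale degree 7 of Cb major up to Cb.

minor second

Scale degree 7 of Cb major is Bb.
Bb up to Cb: letters B→C make it a second; 1 semitone makes it minor.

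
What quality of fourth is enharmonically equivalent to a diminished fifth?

A diminished fifth spans 6 semitones.
A fourth spanning 6 semitones is augmented (the perfect fourth is 5).

augmented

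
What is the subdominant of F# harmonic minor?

B

Degree 4 takes the letter 3 steps above F, which is B.
In harmonic minor, degree 4 sits 5 semitones above the tonic. F# + 5 semitones is pitch class 11, spelled on B as B.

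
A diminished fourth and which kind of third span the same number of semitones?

A diminished fourth spans 4 semitones.
A third spanning 4 semitones is major (the major third is 4).

major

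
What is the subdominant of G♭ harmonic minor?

Cb

Degree 4 takes the letter 3 steps above G, which is C.
In harmonic minor, degree 4 sits 5 semitones above the tonic. Gb + 5 semitones is pitch class 11, spelled on C as Cb.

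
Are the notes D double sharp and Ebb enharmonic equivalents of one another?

No

D## is pitch class 4; Ebb is pitch class 2.
The pitch classes differ (4 vs. 2), so they are not enharmonic equivalents.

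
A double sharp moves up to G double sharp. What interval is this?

minor seventh

The letter names run A→G, a span of 6 letter steps, so the interval is some kind of seventh.
A## to G## is 10 semitones. A major seventh is 11, so 10 makes it minor.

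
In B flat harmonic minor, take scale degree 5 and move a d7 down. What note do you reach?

Scale degree 5 of Bb harmonic minor is F.
A diminished seventh (9 semitones) below F lands on the letter G, giving G#.

G#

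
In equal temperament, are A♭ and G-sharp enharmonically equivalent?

Yes

Ab is pitch class 8; G# is pitch class 8.
All spellings map to pitch class 8, so they are enharmonically equivalent.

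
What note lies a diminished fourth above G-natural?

G up a perfect fourth is C, so the target letter is C.
From G, a diminished fourth is 4 semitones up: Cb.

Cb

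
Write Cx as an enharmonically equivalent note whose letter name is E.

Ebb

Plain E sits 2 semitones above C##, so on the letter E the same pitch needs a double flat: Ebb.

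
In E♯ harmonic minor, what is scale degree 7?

D##

The E# harmonic minor scale runs E# F## G# A# B# C# D##.
Degree 7 is D##.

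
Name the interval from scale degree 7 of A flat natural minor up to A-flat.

major second

Scale degree 7 of Ab natural minor is Gb.
Gb up to Ab: letters G→A make it a second; 2 semitones makes it major.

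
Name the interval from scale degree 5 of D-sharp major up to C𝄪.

major third

Scale degree 5 of D# major is A#.
A# up to C##: letters A→C make it a third; 4 semitones makes it major.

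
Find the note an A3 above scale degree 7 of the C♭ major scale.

Scale degree 7 of Cb major is Bb.
An augmented third (5 semitones) above Bb lands on the letter D, giving D#.

D#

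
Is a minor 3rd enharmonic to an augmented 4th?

No

A minor third spans 3 semitones; an augmented fourth spans 6.
The spans differ, so they are not enharmonic equivalents.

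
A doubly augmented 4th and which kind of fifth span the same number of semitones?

perfect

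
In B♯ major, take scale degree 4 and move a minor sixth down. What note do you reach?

Scale degree 4 of B# major is E#.
A minor sixth (8 semitones) below E# lands on the letter G, giving G##.

G##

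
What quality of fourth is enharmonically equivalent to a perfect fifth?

doubly augmented

A perfect fifth spans 7 semitones.
A fourth spanning 7 semitones is doubly augmented (the perfect fourth is 5).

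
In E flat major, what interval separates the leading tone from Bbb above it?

The leading tone of Eb major is D.
D up to Bbb: letters D→B make it a sixth; 7 semitones makes it diminished.

diminished sixth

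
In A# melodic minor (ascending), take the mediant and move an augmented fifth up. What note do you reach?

The mediant of A# melodic minor (ascending) is C#.
An augmented fifth (8 semitones) above C# lands on the letter G, giving G##.

G##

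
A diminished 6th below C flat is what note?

E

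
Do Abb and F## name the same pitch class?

Yes

Abb is pitch class 7; F## is pitch class 7.
All spellings map to pitch class 7, so they are enharmonically equivalent.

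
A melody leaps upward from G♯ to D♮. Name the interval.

Counting letters G–A–B–C–D gives a fifth.
G#→D = 6 semitones, 1 narrower than the perfect fifth (7), so diminished.

diminished fifth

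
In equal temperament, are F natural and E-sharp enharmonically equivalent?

F = pitch class 5 and E# = pitch class 5 — the same pitch class, so they are enharmonic equivalents.

Yes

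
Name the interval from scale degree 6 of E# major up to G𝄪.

perfect fifth

Scale degree 6 of E# major is C##.
C## up to G##: letters C→G make it a fifth; 7 semitones makes it perfect.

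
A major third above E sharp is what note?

E up a major third is G#, so the target letter is G.
From E#, a major third is 4 semitones up: G##.

G##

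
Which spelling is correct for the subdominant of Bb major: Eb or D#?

Each scale degree takes a distinct letter name. Degree 4 of a scale on B must use the letter E.
Eb and D# are enharmonically the same pitch, but only Eb uses the letter E, so it is the correct spelling here.

Eb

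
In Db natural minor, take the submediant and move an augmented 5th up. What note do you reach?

F

The submediant of Db natural minor is Bbb.
An augmented fifth (8 semitones) above Bbb lands on the letter F, giving F.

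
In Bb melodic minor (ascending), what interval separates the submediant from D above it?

perfect fifth

The submediant of Bb melodic minor (ascending) is G.
G up to D: letters G→D make it a fifth; 7 semitones makes it perfect.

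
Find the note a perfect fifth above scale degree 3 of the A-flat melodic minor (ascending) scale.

Gb

Scale degree 3 of Ab melodic minor (ascending) is Cb.
A perfect fifth (7 semitones) above Cb lands on the letter G, giving Gb.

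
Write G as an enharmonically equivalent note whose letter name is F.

G is pitch class 7. The letter F alone is pitch class 5.
To reach pitch class 7 from F requires an offset of +2 semitones, i.e. double sharp: F##.

F##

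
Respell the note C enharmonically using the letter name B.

B#

C is pitch class 0. The letter B alone is pitch class 11.
To reach pitch class 0 from B requires an offset of +1 semitone, i.e. sharp: B#.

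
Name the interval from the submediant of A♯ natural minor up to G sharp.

The submediant of A# natural minor is F#.
F# up to G#: letters F→G make it a second; 2 semitones makes it major.

major second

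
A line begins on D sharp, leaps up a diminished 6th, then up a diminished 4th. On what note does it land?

A diminished sixth up from D# is Bb (letter B, 7 semitones up).
A diminished fourth up from Bb is Ebb (letter E, 4 semitones up).

Ebb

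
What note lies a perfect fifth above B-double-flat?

B up a perfect fifth is F#, so the target letter is F.
From Bbb, a perfect fifth is 7 semitones up: Fb.

Fb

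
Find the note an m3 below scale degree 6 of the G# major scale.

C##

Scale degree 6 of G# major is E#.
A minor third (3 semitones) below E# lands on the letter C, giving C##.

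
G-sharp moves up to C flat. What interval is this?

doubly diminished fourth

The letter names run G→C, a span of 3 letter steps, so the interval is some kind of fourth.
G# to Cb is 3 semitones. A perfect fourth is 5, so 3 makes it doubly diminished.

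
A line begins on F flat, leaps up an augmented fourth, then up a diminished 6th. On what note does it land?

An augmented fourth up from Fb is Bb (letter B, 6 semitones up).
A diminished sixth up from Bb is Gbb (letter G, 7 semitones up).

Gbb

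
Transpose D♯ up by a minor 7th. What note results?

A seventh above D lands on the letter C.
A minor seventh spans 10 semitones, so D# moves to pitch class 1. On the letter C that is C#.

C#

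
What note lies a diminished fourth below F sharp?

F down a perfect fourth is C, so the target letter is C.
From F#, a diminished fourth is 4 semitones down: C##.

C##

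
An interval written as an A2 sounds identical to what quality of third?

An augmented second spans 3 semitones.
A third spanning 3 semitones is minor (the major third is 4).

minor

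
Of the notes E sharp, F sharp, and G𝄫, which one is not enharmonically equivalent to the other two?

In 12-tone equal temperament, enharmonic equivalents share a pitch class. E# is pitch class 5; F# is pitch class 6; Gbb is pitch class 5.
E# and Gbb share pitch class 5, while F# is pitch class 6.

F#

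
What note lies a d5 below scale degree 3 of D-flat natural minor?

Scale degree 3 of Db natural minor is Fb.
A diminished fifth (6 semitones) below Fb lands on the letter B, giving Bb.

Bb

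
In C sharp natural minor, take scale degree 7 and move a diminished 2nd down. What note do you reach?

Scale degree 7 of C# natural minor is B.
A diminished second (0 semitones) below B lands on the letter A, giving A##.

A##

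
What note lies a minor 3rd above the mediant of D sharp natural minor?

The mediant of D# natural minor is F#.
A minor third (3 semitones) above F# lands on the letter A, giving A.

A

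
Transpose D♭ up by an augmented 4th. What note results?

D up a perfect fourth is G, so the target letter is G.
From Db, an augmented fourth is 6 semitones up: G.

G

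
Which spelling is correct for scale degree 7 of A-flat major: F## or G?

G

Each scale degree takes a distinct letter name. Degree 7 of a scale on A must use the letter G.
G and F## are enharmonically the same pitch, but only G uses the letter G, so it is the correct spelling here.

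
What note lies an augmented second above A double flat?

A up a major second is B, so the target letter is B.
From Abb, an augmented second is 3 semitones up: Bb.

Bb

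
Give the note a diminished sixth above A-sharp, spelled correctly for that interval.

A up a major sixth is F#, so the target letter is F.
From A#, a diminished sixth is 7 semitones up: F.

F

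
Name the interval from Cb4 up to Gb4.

The letter names run C→G, a span of 4 letter steps, so the interval is some kind of fifth.
Cb to Gb is 7 semitones. A perfect fifth is 7, so 7 makes it perfect.

perfect fifth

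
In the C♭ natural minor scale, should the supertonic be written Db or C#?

Db

Each scale degree takes a distinct letter name. Degree 2 of a scale on C must use the letter D.
Db and C# are enharmonically the same pitch, but only Db uses the letter D, so it is the correct spelling here.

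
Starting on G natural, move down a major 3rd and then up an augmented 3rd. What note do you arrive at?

A major third down from G is Eb (letter E, 4 semitones down).
An augmented third up from Eb is G# (letter G, 5 semitones up).

G#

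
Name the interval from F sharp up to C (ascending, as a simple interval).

diminished fifth

Counting letters F–G–A–B–C gives a fifth.
F#→C = 6 semitones, 1 narrower than the perfect fifth (7), so diminished.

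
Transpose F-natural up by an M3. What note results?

F up a major third is A, so the target letter is A.
From F, a major third is 4 semitones up: A.

A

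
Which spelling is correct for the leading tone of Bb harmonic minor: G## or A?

Each scale degree takes a distinct letter name. Degree 7 of a scale on B must use the letter A.
A and G## are enharmonically the same pitch, but only A uses the letter A, so it is the correct spelling here.

A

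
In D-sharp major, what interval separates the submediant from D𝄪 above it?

The submediant of D# major is B#.
B# up to D##: letters B→D make it a third; 4 semitones makes it major.

major third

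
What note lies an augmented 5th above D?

A#

D up a perfect fifth is A, so the target letter is A.
From D, an augmented fifth is 8 semitones up: A#.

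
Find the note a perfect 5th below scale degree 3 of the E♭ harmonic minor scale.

Scale degree 3 of Eb harmonic minor is Gb.
A perfect fifth (7 semitones) below Gb lands on the letter C, giving Cb.

Cb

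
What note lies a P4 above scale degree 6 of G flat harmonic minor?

Abb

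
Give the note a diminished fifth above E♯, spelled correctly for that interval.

B

E up a perfect fifth is B, so the target letter is B.
From E#, a diminished fifth is 6 semitones up: B.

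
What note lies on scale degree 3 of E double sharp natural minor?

G##

Degree 3 takes the letter 2 steps above E, which is G.
In natural minor, degree 3 sits 3 semitones above the tonic. E## + 3 semitones is pitch class 9, spelled on G as G##.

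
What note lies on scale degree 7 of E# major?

D##

The E# major scale runs E# F## G## A# B# C## D##.
Degree 7 is D##.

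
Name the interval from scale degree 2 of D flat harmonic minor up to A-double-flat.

Scale degree 2 of Db harmonic minor is Eb.
Eb up to Abb: letters E→A make it a fourth; 4 semitones makes it diminished.

diminished fourth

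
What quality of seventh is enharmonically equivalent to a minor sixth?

doubly diminished

A minor sixth spans 8 semitones.
A seventh spanning 8 semitones is doubly diminished (the major seventh is 11).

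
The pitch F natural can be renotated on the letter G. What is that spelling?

Gbb

Plain G sits 2 semitones above F, so on the letter G the same pitch needs a double flat: Gbb.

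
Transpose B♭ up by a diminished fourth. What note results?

B up a perfect fourth is E, so the target letter is E.
From Bb, a diminished fourth is 4 semitones up: Ebb.

Ebb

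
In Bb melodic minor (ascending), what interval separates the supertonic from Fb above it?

The supertonic of Bb melodic minor (ascending) is C.
C up to Fb: letters C→F make it a fourth; 4 semitones makes it diminished.

diminished fourth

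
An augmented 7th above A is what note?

G##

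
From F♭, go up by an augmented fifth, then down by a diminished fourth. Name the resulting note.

G#

An augmented fifth up from Fb is C (letter C, 8 semitones up).
A diminished fourth down from C is G# (letter G, 4 semitones down).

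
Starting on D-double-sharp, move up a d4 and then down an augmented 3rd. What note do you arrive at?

Eb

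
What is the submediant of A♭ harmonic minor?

Fb

The Ab harmonic minor scale runs Ab Bb Cb Db Eb Fb G.
Degree 6 is Fb.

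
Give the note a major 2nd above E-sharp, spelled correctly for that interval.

F##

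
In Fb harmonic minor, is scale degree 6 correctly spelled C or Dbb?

Dbb

Each scale degree takes a distinct letter name. Degree 6 of a scale on F must use the letter D.
Dbb and C are enharmonically the same pitch, but only Dbb uses the letter D, so it is the correct spelling here.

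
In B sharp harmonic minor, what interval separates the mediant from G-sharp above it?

perfect fourth

The mediant of B# harmonic minor is D#.
D# up to G#: letters D→G make it a fourth; 5 semitones makes it perfect.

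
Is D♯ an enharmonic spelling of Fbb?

D# is pitch class 3; Fbb is pitch class 3.
All spellings map to pitch class 3, so they are enharmonically equivalent.

Yes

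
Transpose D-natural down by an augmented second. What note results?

D down a major second is C, so the target letter is C.
From D, an augmented second is 3 semitones down: Cb.

Cb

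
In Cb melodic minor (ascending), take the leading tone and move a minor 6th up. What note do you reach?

Gb

The leading tone of Cb melodic minor (ascending) is Bb.
A minor sixth (8 semitones) above Bb lands on the letter G, giving Gb.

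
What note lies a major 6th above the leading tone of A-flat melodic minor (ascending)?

E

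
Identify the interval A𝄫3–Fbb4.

Counting letters A–B–C–D–E–F gives a sixth.
Abb→Fbb = 8 semitones, 1 narrower than the major sixth (9), so minor.

minor sixth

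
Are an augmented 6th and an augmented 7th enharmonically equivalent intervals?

No

An augmented sixth spans 10 semitones; an augmented seventh spans 12.
The spans differ, so they are not enharmonic equivalents.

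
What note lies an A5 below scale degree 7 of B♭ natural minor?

Dbb

Scale degree 7 of Bb natural minor is Ab.
An augmented fifth (8 semitones) below Ab lands on the letter D, giving Dbb.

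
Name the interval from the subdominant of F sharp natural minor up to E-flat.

The subdominant of F# natural minor is B.
B up to Eb: letters B→E make it a fourth; 4 semitones makes it diminished.

diminished fourth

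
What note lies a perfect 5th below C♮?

F

A fifth below C lands on the letter F.
A perfect fifth spans 7 semitones, so C moves to pitch class 5. On the letter F that is F.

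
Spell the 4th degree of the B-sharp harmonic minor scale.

The B# harmonic minor scale runs B# C## D# E# F## G# A##.
Degree 4 is E#.

E#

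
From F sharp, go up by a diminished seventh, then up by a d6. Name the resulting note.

Cbb

A diminished seventh up from F# is Eb (letter E, 9 semitones up).
A diminished sixth up from Eb is Cbb (letter C, 7 semitones up).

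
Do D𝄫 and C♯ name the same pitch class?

No

Two spellings are enharmonically equivalent only if they share a pitch class.
Here Dbb → 0, C# → 1; 0 ≠ 1, so they are not.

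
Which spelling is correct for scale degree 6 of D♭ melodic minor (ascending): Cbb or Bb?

Each scale degree takes a distinct letter name. Degree 6 of a scale on D must use the letter B.
Bb and Cbb are enharmonically the same pitch, but only Bb uses the letter B, so it is the correct spelling here.

Bb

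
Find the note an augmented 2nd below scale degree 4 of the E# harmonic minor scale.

G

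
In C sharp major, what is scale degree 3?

E#

Degree 3 takes the letter 2 steps above C, which is E.
In major, degree 3 sits 4 semitones above the tonic. C# + 4 semitones is pitch class 5, spelled on E as E#.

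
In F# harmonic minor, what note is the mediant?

Degree 3 takes the letter 2 steps above F, which is A.
In harmonic minor, degree 3 sits 3 semitones above the tonic. F# + 3 semitones is pitch class 9, spelled on A as A.

A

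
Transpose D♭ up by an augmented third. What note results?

F#

D up a major third is F#, so the target letter is F.
From Db, an augmented third is 5 semitones up: F#.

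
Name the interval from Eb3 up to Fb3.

minor second

Counting letters E–F gives a second.
Eb→Fb = 1 semitone, 1 narrower than the major second (2), so minor.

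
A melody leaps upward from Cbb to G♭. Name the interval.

augmented fifth

The letter names run C→G, a span of 4 letter steps, so the interval is some kind of fifth.
Cbb to Gb is 8 semitones. A perfect fifth is 7, so 8 makes it augmented.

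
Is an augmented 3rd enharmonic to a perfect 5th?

An augmented third spans 5 semitones; a perfect fifth spans 7.
The spans differ, so they are not enharmonic equivalents.

No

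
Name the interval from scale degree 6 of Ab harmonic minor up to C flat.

perfect fifth

Scale degree 6 of Ab harmonic minor is Fb.
Fb up to Cb: letters F→C make it a fifth; 7 semitones makes it perfect.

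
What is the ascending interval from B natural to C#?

major second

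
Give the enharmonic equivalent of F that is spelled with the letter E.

E#

F is pitch class 5. The letter E alone is pitch class 4.
To reach pitch class 5 from E requires an offset of +1 semitone, i.e. sharp: E#.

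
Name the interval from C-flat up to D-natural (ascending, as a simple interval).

augmented second

The letter names run C→D, a span of 1 letter step, so the interval is some kind of second.
Cb to D is 3 semitones. A major second is 2, so 3 makes it augmented.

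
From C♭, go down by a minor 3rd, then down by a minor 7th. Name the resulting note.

Bb

A minor third down from Cb is Ab (letter A, 3 semitones down).
A minor seventh down from Ab is Bb (letter B, 10 semitones down).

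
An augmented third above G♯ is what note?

B##

A third above G lands on the letter B.
An augmented third spans 5 semitones, so G# moves to pitch class 1. On the letter B that is B##.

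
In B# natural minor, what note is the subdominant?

Degree 4 takes the letter 3 steps above B, which is E.
In natural minor, degree 4 sits 5 semitones above the tonic. B# + 5 semitones is pitch class 5, spelled on E as E#.

E#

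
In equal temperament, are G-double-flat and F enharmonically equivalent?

Yes

Gbb is pitch class 5; F is pitch class 5.
All spellings map to pitch class 5, so they are enharmonically equivalent.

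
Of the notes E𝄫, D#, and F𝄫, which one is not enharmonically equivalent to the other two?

Ebb

In 12-tone equal temperament, enharmonic equivalents share a pitch class. Ebb is pitch class 2; D# is pitch class 3; Fbb is pitch class 3.
D# and Fbb share pitch class 3, while Ebb is pitch class 2.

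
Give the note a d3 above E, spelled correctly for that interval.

E up a major third is G#, so the target letter is G.
From E, a diminished third is 2 semitones up: Gb.

Gb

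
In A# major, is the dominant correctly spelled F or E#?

Each scale degree takes a distinct letter name. Degree 5 of a scale on A must use the letter E.
E# and F are enharmonically the same pitch, but only E# uses the letter E, so it is the correct spelling here.

E#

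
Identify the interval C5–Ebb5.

diminished third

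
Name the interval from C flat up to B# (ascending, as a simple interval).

doubly augmented seventh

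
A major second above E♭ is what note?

F

A second above E lands on the letter F.
A major second spans 2 semitones, so Eb moves to pitch class 5. On the letter F that is F.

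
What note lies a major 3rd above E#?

G##

A third above E lands on the letter G.
A major third spans 4 semitones, so E# moves to pitch class 9. On the letter G that is G##.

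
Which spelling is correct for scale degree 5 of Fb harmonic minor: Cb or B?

Cb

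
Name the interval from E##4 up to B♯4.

diminished fifth

The letter names run E→B, a span of 4 letter steps, so the interval is some kind of fifth.
E## to B# is 6 semitones. A perfect fifth is 7, so 6 makes it diminished.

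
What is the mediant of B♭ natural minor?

The Bb natural minor scale runs Bb C Db Eb F Gb Ab.
Degree 3 is Db.

Db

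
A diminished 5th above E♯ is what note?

B

A fifth above E lands on the letter B.
A diminished fifth spans 6 semitones, so E# moves to pitch class 11. On the letter B that is B.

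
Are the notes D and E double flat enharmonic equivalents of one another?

D = pitch class 2 and Ebb = pitch class 2 — the same pitch class, so they are enharmonic equivalents.

Yes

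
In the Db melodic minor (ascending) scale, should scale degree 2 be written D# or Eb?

Eb

Each scale degree takes a distinct letter name. Degree 2 of a scale on D must use the letter E.
Eb and D# are enharmonically the same pitch, but only Eb uses the letter E, so it is the correct spelling here.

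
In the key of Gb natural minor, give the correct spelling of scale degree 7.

Fb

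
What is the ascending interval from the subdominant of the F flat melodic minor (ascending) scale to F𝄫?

The subdominant of Fb melodic minor (ascending) is Bbb.
Bbb up to Fbb: letters B→F make it a fifth; 6 semitones makes it diminished.

diminished fifth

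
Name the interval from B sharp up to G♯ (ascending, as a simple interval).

minor sixth

The letter names run B→G, a span of 5 letter steps, so the interval is some kind of sixth.
B# to G# is 8 semitones. A major sixth is 9, so 8 makes it minor.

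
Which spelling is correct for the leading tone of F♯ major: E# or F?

Each scale degree takes a distinct letter name. Degree 7 of a scale on F must use the letter E.
E# and F are enharmonically the same pitch, but only E# uses the letter E, so it is the correct spelling here.

E#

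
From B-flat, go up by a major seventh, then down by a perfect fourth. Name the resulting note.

E

A major seventh up from Bb is A (letter A, 11 semitones up).
A perfect fourth down from A is E (letter E, 5 semitones down).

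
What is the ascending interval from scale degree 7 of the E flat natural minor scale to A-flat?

perfect fifth

Scale degree 7 of Eb natural minor is Db.
Db up to Ab: letters D→A make it a fifth; 7 semitones makes it perfect.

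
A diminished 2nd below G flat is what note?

G down a major second is F, so the target letter is F.
From Gb, a diminished second is 0 semitones down: F#.

F#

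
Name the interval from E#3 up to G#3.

The letter names run E→G, a span of 2 letter steps, so the interval is some kind of third.
E# to G# is 3 semitones. A major third is 4, so 3 makes it minor.

minor third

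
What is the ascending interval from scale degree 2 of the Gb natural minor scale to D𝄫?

diminished fourth

Scale degree 2 of Gb natural minor is Ab.
Ab up to Dbb: letters A→D make it a fourth; 4 semitones makes it diminished.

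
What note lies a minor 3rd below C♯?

C down a major third is Ab, so the target letter is A.
From C#, a minor third is 3 semitones down: A#.

A#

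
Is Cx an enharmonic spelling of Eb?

C## is pitch class 2; Eb is pitch class 3.
The pitch classes differ (2 vs. 3), so they are not enharmonic equivalents.

No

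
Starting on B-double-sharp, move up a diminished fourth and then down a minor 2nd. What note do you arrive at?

D##

A diminished fourth up from B## is E# (letter E, 4 semitones up).
A minor second down from E# is D## (letter D, 1 semitone down).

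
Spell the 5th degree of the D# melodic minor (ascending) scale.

A#

Degree 5 takes the letter 4 steps above D, which is A.
In melodic minor (ascending), degree 5 sits 7 semitones above the tonic. D# + 7 semitones is pitch class 10, spelled on A as A#.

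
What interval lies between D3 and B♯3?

The letter names run D→B, a span of 5 letter steps, so the interval is some kind of sixth.
D to B# is 10 semitones. A major sixth is 9, so 10 makes it augmented.

augmented sixth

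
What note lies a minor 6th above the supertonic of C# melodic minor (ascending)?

B

The supertonic of C# melodic minor (ascending) is D#.
A minor sixth (8 semitones) above D# lands on the letter B, giving B.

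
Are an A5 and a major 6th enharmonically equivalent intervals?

No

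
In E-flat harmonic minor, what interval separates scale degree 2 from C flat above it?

Scale degree 2 of Eb harmonic minor is F.
F up to Cb: letters F→C make it a fifth; 6 semitones makes it diminished.

diminished fifth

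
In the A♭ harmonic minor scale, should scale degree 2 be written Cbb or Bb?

Bb

Each scale degree takes a distinct letter name. Degree 2 of a scale on A must use the letter B.
Bb and Cbb are enharmonically the same pitch, but only Bb uses the letter B, so it is the correct spelling here.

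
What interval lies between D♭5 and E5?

augmented second

Counting letters D–E gives a second.
Db→E = 3 semitones, 1 wider than the major second (2), so augmented.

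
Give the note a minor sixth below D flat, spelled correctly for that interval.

A sixth below D lands on the letter F.
A minor sixth spans 8 semitones, so Db moves to pitch class 5. On the letter F that is F.

F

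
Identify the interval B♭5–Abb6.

diminished seventh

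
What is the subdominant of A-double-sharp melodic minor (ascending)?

D##

Degree 4 takes the letter 3 steps above A, which is D.
In melodic minor (ascending), degree 4 sits 5 semitones above the tonic. A## + 5 semitones is pitch class 4, spelled on D as D##.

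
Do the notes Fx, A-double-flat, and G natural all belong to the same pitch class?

Yes

F## = pitch class 7 and Abb = pitch class 7 and G = pitch class 7 — the same pitch class, so they are enharmonic equivalents.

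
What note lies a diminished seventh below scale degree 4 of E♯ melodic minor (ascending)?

Scale degree 4 of E# melodic minor (ascending) is A#.
A diminished seventh (9 semitones) below A# lands on the letter B, giving B##.

B##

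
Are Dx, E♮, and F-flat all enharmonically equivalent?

D## is pitch class 4; E is pitch class 4; Fb is pitch class 4.
All spellings map to pitch class 4, so they are enharmonically equivalent.

Yes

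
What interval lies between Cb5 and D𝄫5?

The letter names run C→D, a span of 1 letter step, so the interval is some kind of second.
Cb to Dbb is 1 semitone. A major second is 2, so 1 makes it minor.

minor second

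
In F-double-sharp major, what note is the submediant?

Degree 6 takes the letter 5 steps above F, which is D.
In major, degree 6 sits 9 semitones above the tonic. F## + 9 semitones is pitch class 4, spelled on D as D##.

D##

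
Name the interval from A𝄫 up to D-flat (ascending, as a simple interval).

Counting letters A–B–C–D gives a fourth.
Abb→Db = 6 semitones, 1 wider than the perfect fourth (5), so augmented.

augmented fourth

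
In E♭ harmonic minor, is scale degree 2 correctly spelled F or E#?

Each scale degree takes a distinct letter name. Degree 2 of a scale on E must use the letter F.
F and E# are enharmonically the same pitch, but only F uses the letter F, so it is the correct spelling here.

F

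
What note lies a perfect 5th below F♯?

A fifth below F lands on the letter B.
A perfect fifth spans 7 semitones, so F# moves to pitch class 11. On the letter B that is B.

B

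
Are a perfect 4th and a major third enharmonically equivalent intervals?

No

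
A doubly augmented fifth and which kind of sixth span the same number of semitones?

major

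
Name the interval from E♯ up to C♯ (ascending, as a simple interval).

The letter names run E→C, a span of 5 letter steps, so the interval is some kind of sixth.
E# to C# is 8 semitones. A major sixth is 9, so 8 makes it minor.

minor sixth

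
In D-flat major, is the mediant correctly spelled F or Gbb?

F

Each scale degree takes a distinct letter name. Degree 3 of a scale on D must use the letter F.
F and Gbb are enharmonically the same pitch, but only F uses the letter F, so it is the correct spelling here.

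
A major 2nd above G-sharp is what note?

A#

A second above G lands on the letter A.
A major second spans 2 semitones, so G# moves to pitch class 10. On the letter A that is A#.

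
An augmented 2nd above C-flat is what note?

D

C up a major second is D, so the target letter is D.
From Cb, an augmented second is 3 semitones up: D.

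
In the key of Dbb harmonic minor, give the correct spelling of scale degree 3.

Fbb

Degree 3 takes the letter 2 steps above D, which is F.
In harmonic minor, degree 3 sits 3 semitones above the tonic. Dbb + 3 semitones is pitch class 3, spelled on F as Fbb.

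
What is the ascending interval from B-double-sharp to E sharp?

diminished fourth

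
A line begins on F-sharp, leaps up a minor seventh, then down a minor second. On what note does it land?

A minor seventh up from F# is E (letter E, 10 semitones up).
A minor second down from E is D# (letter D, 1 semitone down).

D#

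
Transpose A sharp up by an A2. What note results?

B##

A second above A lands on the letter B.
An augmented second spans 3 semitones, so A# moves to pitch class 1. On the letter B that is B##.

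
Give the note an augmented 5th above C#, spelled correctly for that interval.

G##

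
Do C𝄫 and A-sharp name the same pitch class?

Cbb is pitch class 10; A# is pitch class 10.
All spellings map to pitch class 10, so they are enharmonically equivalent.

Yes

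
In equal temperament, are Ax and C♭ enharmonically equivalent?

Yes

A## is pitch class 11; Cb is pitch class 11.
All spellings map to pitch class 11, so they are enharmonically equivalent.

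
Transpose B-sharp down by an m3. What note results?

G##

B down a major third is G, so the target letter is G.
From B#, a minor third is 3 semitones down: G##.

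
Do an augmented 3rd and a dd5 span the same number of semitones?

Yes

An augmented third spans 5 semitones; a doubly diminished fifth spans 5.
They are enharmonically equivalent.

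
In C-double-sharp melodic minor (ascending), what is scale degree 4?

The C## melodic minor (ascending) scale runs C## D## E# F## G## A## B##.
Degree 4 is F##.

F##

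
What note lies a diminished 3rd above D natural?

Fb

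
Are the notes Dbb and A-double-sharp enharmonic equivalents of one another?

No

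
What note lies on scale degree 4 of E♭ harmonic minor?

Ab

Degree 4 takes the letter 3 steps above E, which is A.
In harmonic minor, degree 4 sits 5 semitones above the tonic. Eb + 5 semitones is pitch class 8, spelled on A as Ab.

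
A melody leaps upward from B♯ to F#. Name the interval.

The letter names run B→F, a span of 4 letter steps, so the interval is some kind of fifth.
B# to F# is 6 semitones. A perfect fifth is 7, so 6 makes it diminished.

diminished fifth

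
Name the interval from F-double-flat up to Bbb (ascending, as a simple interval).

The letter names run F→B, a span of 3 letter steps, so the interval is some kind of fourth.
Fbb to Bbb is 6 semitones. A perfect fourth is 5, so 6 makes it augmented.

augmented fourth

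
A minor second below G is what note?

G down a major second is F, so the target letter is F.
From G, a minor second is 1 semitone down: F#.

F#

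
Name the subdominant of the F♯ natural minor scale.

The F# natural minor scale runs F# G# A B C# D E.
Degree 4 is B.

B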